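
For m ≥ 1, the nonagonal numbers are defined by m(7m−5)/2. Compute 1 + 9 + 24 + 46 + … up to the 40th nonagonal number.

75440

Σ i(7i−5)/2 = (7Σi² − 5Σi) / 2 over i = 1..40.
Σi = 820 and Σi² = 22140.
(7·22140 − 5·820) / 2 = 150880/2 = 75440.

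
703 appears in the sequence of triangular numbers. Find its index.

37

Set n(n+1)/2 = 703, giving n² + n − 1406 = 0.
The discriminant is 1 + 8·703 = 5625, and √5625 = 75.
So n = (-1 + 75) / 2 = 74/2 = 37.
Check: 37·38/2 = 703. ✓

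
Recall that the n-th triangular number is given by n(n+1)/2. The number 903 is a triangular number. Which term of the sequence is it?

42

Set n(n+1)/2 = 903, giving n² + n − 1806 = 0.
The discriminant is 1 + 8·903 = 7225, and √7225 = 85.
So n = (-1 + 85) / 2 = 84/2 = 42.
Check: 42·43/2 = 903. ✓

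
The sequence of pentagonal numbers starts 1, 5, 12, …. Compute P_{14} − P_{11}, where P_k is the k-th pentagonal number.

14·(3·14 − 1)/2 = 287 and 11·(3·11 − 1)/2 = 176.
Difference: 287 − 176 = 111.

111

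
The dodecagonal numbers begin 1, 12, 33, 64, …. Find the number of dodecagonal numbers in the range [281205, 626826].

The n-th dodecagonal number is n(5n−4).
Smallest index with value ≥ 281205: n = 238 (giving 282268).
Largest index with value ≤ 626826: n = 354 (giving 625164).
Indices 238 through 354: 117 terms.

117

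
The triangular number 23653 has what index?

Set n(n+1)/2 = 23653, giving n² + n − 47306 = 0.
So n = (-1 + 435) / 2 = 434/2 = 217.

217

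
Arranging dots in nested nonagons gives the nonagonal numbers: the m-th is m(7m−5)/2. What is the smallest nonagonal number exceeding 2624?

Solve n(7n−5)/2 > 2624 for integer n.
The largest n with value ≤ 2624 is 27 (since 2484 ≤ 2624 < 2674), so the first above is n = 28, value 2674.

2674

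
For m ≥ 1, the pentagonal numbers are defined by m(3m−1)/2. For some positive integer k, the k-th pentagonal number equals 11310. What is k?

87

Set n(3n−1)/2 = 11310, giving 3n² − n − 22620 = 0.
The discriminant is 1 + 24·11310 = 271441, and √271441 = 521.
So n = (1 + 521) / 6 = 522/6 = 87.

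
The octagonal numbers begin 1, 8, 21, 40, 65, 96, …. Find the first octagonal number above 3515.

Solve n(3n−2) > 3515 for integer n.
The largest n with value ≤ 3515 is 34 (since 3400 ≤ 3515 < 3605), so the first above is n = 35, value 3605.

3605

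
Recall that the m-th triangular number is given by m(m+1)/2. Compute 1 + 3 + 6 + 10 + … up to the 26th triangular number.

Σ i(i+1)/2 = (Σi² + Σi) / 2 over i = 1..26.
Σi = 351 and Σi² = 6201.
(1·6201 + 1·351) / 2 = 6552/2 = 3276.

3276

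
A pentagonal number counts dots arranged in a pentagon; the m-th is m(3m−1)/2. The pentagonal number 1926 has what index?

Set n(3n−1)/2 = 1926, giving 3n² − n − 3852 = 0.
The discriminant is 1 + 24·1926 = 46225, and √46225 = 215.
So n = (1 + 215) / 6 = 216/6 = 36.
Check: 36·(3·36 − 1)/2 = 1926. ✓

36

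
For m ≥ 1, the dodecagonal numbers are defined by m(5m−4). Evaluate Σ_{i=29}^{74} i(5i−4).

641079

Σ i(5i−4) = 5Σi² − 4Σi over i = 29..74.
Σi = 2775 − 406 = 2369 and Σi² = 137825 − 7714 = 130111.
5·130111 − 4·2369 = 641079.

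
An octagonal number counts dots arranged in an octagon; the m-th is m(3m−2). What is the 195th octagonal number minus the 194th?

1165

Consecutive octagonal numbers differ by 6n − 5: here 6·195 − 5 = 1165.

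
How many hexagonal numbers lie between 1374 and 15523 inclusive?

The n-th hexagonal number is n(2n−1).
Smallest index with value ≥ 1374: n = 27 (giving 1431).
Largest index with value ≤ 15523: n = 88 (giving 15400).
Indices 27 through 88: 62 terms.

62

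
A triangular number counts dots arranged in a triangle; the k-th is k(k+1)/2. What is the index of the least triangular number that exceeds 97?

Solve n(n+1)/2 > 97 for integer n.
The largest n with value ≤ 97 is 13 (since 91 ≤ 97 < 105), so the first above is n = 14, value 105.

14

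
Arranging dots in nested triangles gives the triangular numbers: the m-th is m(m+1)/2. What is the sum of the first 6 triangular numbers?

Σ i(i+1)/2 = (Σi² + Σi) / 2 over i = 1..6.
Σi = 21 and Σi² = 91.
(1·91 + 1·21) / 2 = 112/2 = 56.

56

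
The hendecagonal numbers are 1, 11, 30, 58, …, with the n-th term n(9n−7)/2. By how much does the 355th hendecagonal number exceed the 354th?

Consecutive hendecagonal numbers differ by 9n − 8: here 9·355 − 8 = 3187.

3187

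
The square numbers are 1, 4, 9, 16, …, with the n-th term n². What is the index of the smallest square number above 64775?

255

Solve n² > 64775 for integer n.
The largest n with value ≤ 64775 is 254 (since 64516 ≤ 64775 < 65025), so the first above is n = 255, value 65025.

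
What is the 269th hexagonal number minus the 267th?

2142

269·(2·269 − 1) = 144453 and 267·(2·267 − 1) = 142311.
Difference: 144453 − 142311 = 2142.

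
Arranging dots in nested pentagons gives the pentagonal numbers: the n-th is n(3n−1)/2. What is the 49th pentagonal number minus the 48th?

145

Consecutive pentagonal numbers differ by 3n − 2: here 3·49 − 2 = 145.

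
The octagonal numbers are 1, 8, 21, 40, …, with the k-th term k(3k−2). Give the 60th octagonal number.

60·(3·60 − 2) = 60·178 = 10680.

10680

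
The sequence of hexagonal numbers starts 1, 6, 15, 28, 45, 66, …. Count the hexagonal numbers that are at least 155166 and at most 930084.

404

The n-th hexagonal number is n(2n−1).
Smallest index with value ≥ 155166: n = 279 (giving 155403).
Largest index with value ≤ 930084: n = 682 (giving 929566).
Indices 279 through 682: 404 terms.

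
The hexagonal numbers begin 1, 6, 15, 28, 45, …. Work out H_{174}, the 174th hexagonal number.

60378

The 174th hexagonal number is n(2n−1) with n = 174.
174·(2·174 − 1) = 174·347 = 60378.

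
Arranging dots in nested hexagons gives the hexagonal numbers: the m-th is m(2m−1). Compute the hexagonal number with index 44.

The 44th hexagonal number is n(2n−1) with n = 44.
44·(2·44 − 1) = 44·87 = 3828.

3828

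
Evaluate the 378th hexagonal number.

378·(2·378 − 1) = 378·755 = 285390.

285390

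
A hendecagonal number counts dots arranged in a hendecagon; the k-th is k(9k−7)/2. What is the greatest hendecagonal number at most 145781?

Solve n(9n−7)/2 ≤ 145781 for integer n.
n = 180 gives 145170 ≤ 145781, while n = 181 gives 146791 > 145781; so the answer is 145170.

145170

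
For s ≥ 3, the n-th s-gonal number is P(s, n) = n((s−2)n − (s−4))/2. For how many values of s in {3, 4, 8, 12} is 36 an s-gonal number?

s = 3: P(3, 8) = 36. ✓
s = 4: P(4, 6) = 36. ✓
s = 8: P(8, 3) = 21 and P(8, 4) = 40; 36 is not s-gonal.
s = 12: P(12, 3) = 33 and P(12, 4) = 64; 36 is not s-gonal.
Hits: s ∈ {3, 4} → 2.

2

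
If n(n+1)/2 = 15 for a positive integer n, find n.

5

Set n(n+1)/2 = 15, giving n² + n − 30 = 0.
So n = (-1 + 11) / 2 = 10/2 = 5.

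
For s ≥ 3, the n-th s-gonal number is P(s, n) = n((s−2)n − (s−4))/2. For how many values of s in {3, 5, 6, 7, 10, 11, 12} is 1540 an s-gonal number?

s = 3: P(3, 55) = 1540. ✓
s = 5: P(5, 32) = 1520 and P(5, 33) = 1617; 1540 is not s-gonal.
s = 6: P(6, 28) = 1540. ✓
s = 7: P(7, 25) = 1525 and P(7, 26) = 1651; 1540 is not s-gonal.
s = 10: P(10, 20) = 1540. ✓
s = 11: P(11, 18) = 1395 and P(11, 19) = 1558; 1540 is not s-gonal.
s = 12: P(12, 17) = 1377 and P(12, 18) = 1548; 1540 is not s-gonal.
Hits: s ∈ {3, 6, 10} → 3.

3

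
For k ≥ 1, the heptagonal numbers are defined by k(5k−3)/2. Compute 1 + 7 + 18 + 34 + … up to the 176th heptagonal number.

4558576

Σ i(5i−3)/2 = (5Σi² − 3Σi) / 2 over i = 1..176.
Σi = 15576 and Σi² = 1832776.
(5·1832776 − 3·15576) / 2 = 9117152/2 = 4558576.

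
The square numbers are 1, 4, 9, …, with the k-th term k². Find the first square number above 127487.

128164

Solve n² > 127487 for integer n.
The largest n with value ≤ 127487 is 357 (since 127449 ≤ 127487 < 128164), so the first above is n = 358, value 128164.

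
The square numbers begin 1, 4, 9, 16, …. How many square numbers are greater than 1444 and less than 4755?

The n-th square number is n².
Smallest index with value > 1444: n = 39 (giving 1521).
Largest index with value < 4755: n = 68 (giving 4624).
Indices 39 through 68: 30 terms.

30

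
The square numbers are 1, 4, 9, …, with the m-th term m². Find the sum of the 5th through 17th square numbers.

1755

Σ_{i=5}^{17} i² = 1785 − 30 = 1755.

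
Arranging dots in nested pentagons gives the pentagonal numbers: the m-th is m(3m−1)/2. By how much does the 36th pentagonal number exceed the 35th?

Consecutive pentagonal numbers differ by 3n − 2: here 3·36 − 2 = 106.

106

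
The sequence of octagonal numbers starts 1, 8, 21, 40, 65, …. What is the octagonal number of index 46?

46·(3·46 − 2) = 46·136 = 6256.

6256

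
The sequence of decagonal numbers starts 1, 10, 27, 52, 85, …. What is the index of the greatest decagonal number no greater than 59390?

Solve n(4n−3) ≤ 59390 for integer n.
n = 122 gives 59170 ≤ 59390, while n = 123 gives 60147 > 59390; so the answer is index 122.

122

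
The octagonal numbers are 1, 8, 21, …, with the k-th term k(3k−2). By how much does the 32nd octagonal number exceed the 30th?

32·(3·32 − 2) = 3008 and 30·(3·30 − 2) = 2640.
Difference: 3008 − 2640 = 368.

368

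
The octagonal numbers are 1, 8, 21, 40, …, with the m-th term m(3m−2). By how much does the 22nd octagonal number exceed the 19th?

22·(3·22 − 2) = 1408 and 19·(3·19 − 2) = 1045.
Difference: 1408 − 1045 = 363.

363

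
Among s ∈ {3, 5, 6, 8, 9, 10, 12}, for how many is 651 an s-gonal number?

s = 3: P(3, 35) = 630 and P(3, 36) = 666; 651 is not s-gonal.
s = 5: P(5, 21) = 651. ✓
s = 6: P(6, 18) = 630 and P(6, 19) = 703; 651 is not s-gonal.
s = 8: P(8, 15) = 645 and P(8, 16) = 736; 651 is not s-gonal.
s = 9: P(9, 14) = 651. ✓
s = 10: P(10, 13) = 637 and P(10, 14) = 742; 651 is not s-gonal.
s = 12: P(12, 11) = 561 and P(12, 12) = 672; 651 is not s-gonal.
Hits: s ∈ {5, 9} → 2.

2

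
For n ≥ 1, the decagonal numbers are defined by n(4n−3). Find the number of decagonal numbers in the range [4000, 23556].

The n-th decagonal number is n(4n−3).
Smallest index with value ≥ 4000: n = 32 (giving 4000).
Largest index with value ≤ 23556: n = 77 (giving 23485).
Indices 32 through 77: 46 terms.

46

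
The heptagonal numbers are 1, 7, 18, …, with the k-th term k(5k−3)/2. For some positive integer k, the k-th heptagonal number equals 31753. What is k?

113

Set n(5n−3)/2 = 31753, giving 5n² − 3n − 63506 = 0.
The discriminant is 9 + 40·31753 = 1270129, and √1270129 = 1127.
So n = (3 + 1127) / 10 = 1130/10 = 113.
Check: 113·(5·113 − 3)/2 = 31753. ✓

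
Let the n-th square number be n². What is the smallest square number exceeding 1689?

1764

Solve n² > 1689 for integer n.
The largest n with value ≤ 1689 is 41 (since 1681 ≤ 1689 < 1764), so the first above is n = 42, value 1764.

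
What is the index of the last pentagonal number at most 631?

Solve n(3n−1)/2 ≤ 631 for integer n.
n = 20 gives 590 ≤ 631, while n = 21 gives 651 > 631; so the answer is index 20.

20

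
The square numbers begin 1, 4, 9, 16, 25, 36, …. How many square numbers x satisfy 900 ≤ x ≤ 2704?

The n-th square number is n².
Smallest index with value ≥ 900: n = 30 (giving 900).
Largest index with value ≤ 2704: n = 52 (giving 2704).
Indices 30 through 52: 23 terms.

23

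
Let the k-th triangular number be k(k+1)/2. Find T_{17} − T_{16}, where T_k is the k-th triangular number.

Consecutive triangular numbers differ by n: T_{17} − T_{16} = 17.

17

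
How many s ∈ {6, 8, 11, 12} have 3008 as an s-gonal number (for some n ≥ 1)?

s = 6: P(6, 39) = 3003 and P(6, 40) = 3160; 3008 is not s-gonal.
s = 8: P(8, 32) = 3008. ✓
s = 11: P(11, 26) = 2951 and P(11, 27) = 3186; 3008 is not s-gonal.
s = 12: P(12, 24) = 2784 and P(12, 25) = 3025; 3008 is not s-gonal.
Hits: s ∈ {8} → 1.

1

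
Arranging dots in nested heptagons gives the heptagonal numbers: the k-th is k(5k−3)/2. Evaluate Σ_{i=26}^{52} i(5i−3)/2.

105183

Σ i(5i−3)/2 = (5Σi² − 3Σi) / 2 over i = 26..52.
Σi = 1378 − 325 = 1053 and Σi² = 48230 − 5525 = 42705.
(5·42705 − 3·1053) / 2 = 210366/2 = 105183.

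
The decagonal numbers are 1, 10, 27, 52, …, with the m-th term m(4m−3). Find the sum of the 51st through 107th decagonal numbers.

1471151

Σ i(4i−3) = 4Σi² − 3Σi over i = 51..107.
Σi = 5778 − 1275 = 4503 and Σi² = 414090 − 42925 = 371165.
4·371165 − 3·4503 = 1471151.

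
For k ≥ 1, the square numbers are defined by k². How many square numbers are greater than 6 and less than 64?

The n-th square number is n².
Smallest index with value > 6: n = 3 (giving 9).
Largest index with value < 64: n = 7 (giving 49).
Indices 3 through 7: 5 terms.

5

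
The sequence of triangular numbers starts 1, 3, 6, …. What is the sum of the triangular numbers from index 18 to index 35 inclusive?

6801

Σ i(i+1)/2 = (Σi² + Σi) / 2 over i = 18..35.
Σi = 630 − 153 = 477 and Σi² = 14910 − 1785 = 13125.
(1·13125 + 1·477) / 2 = 13602/2 = 6801.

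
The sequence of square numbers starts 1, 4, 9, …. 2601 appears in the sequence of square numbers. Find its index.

51

We need n² = 2601, so n = √2601 = 51.
Check: 51² = 2601. ✓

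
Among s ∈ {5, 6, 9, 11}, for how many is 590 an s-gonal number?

s = 5: P(5, 20) = 590. ✓
s = 6: P(6, 17) = 561 and P(6, 18) = 630; 590 is not s-gonal.
s = 9: P(9, 13) = 559 and P(9, 14) = 651; 590 is not s-gonal.
s = 11: P(11, 11) = 506 and P(11, 12) = 606; 590 is not s-gonal.
Hits: s ∈ {5} → 1.

1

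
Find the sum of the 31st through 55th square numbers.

Σ_{i=31}^{55} i² = 56980 − 9455 = 47525.

47525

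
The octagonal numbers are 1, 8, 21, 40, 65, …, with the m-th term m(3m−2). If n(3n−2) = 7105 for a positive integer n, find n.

Set n(3n−2) = 7105, giving 3n² − 2n − 7105 = 0.
So n = (2 + 292) / 6 = 294/6 = 49.

49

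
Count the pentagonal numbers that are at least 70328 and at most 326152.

250

The n-th pentagonal number is n(3n−1)/2.
Smallest index with value ≥ 70328: n = 217 (giving 70525).
Largest index with value ≤ 326152: n = 466 (giving 325501).
Indices 217 through 466: 250 terms.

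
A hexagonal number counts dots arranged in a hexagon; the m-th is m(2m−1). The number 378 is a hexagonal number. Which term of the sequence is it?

Set n(2n−1) = 378, giving 2n² − n − 378 = 0.
The discriminant is 1 + 8·378 = 3025, and √3025 = 55.
So n = (1 + 55) / 4 = 56/4 = 14.
Check: 14·(2·14 − 1) = 378. ✓

14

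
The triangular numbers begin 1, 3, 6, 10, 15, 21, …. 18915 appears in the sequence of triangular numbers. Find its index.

Set n(n+1)/2 = 18915, giving n² + n − 37830 = 0.
The discriminant is 1 + 8·18915 = 151321, and √151321 = 389.
So n = (-1 + 389) / 2 = 388/2 = 194.

194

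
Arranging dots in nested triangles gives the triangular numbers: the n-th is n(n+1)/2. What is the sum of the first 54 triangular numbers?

Σ i(i+1)/2 = (Σi² + Σi) / 2 over i = 1..54.
Σi = 1485 and Σi² = 53955.
(1·53955 + 1·1485) / 2 = 55440/2 = 27720.

27720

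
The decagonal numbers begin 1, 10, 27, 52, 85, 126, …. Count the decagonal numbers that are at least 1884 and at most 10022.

The n-th decagonal number is n(4n−3).
Smallest index with value ≥ 1884: n = 23 (giving 2047).
Largest index with value ≤ 10022: n = 50 (giving 9850).
Indices 23 through 50: 28 terms.

28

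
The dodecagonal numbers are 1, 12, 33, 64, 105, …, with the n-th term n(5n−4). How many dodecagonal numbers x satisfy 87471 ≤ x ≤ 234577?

85

The n-th dodecagonal number is n(5n−4).
Smallest index with value ≥ 87471: n = 133 (giving 87913).
Largest index with value ≤ 234577: n = 217 (giving 234577).
Indices 133 through 217: 85 terms.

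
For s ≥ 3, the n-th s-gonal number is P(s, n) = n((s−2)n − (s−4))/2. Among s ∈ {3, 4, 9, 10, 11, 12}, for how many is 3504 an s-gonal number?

s = 3: P(3, 83) = 3486 and P(3, 84) = 3570; 3504 is not s-gonal.
s = 4: P(4, 59) = 3481 and P(4, 60) = 3600; 3504 is not s-gonal.
s = 9: P(9, 32) = 3504. ✓
s = 10: P(10, 29) = 3277 and P(10, 30) = 3510; 3504 is not s-gonal.
s = 11: P(11, 28) = 3430 and P(11, 29) = 3683; 3504 is not s-gonal.
s = 12: P(12, 26) = 3276 and P(12, 27) = 3537; 3504 is not s-gonal.
Hits: s ∈ {9} → 1.

1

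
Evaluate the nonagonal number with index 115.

46000

The 115th nonagonal number is n(7n−5)/2 with n = 115.
115·(7·115 − 5)/2 = 115·800/2 = 115·400 = 46000.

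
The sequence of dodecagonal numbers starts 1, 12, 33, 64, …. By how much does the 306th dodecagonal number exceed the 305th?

Consecutive dodecagonal numbers differ by 10n − 9: here 10·306 − 9 = 3051.

3051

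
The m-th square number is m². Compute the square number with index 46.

The 46th square number is n² with n = 46.
46² = 2116.

2116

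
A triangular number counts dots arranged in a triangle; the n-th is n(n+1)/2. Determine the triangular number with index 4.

The 4th triangular number is n(n+1)/2 with n = 4.
4·5/2 = 20/2 = 10.

10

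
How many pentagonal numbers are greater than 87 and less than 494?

The n-th pentagonal number is n(3n−1)/2.
Smallest index with value > 87: n = 8 (giving 92).
Largest index with value < 494: n = 18 (giving 477).
Indices 8 through 18: 11 terms.

11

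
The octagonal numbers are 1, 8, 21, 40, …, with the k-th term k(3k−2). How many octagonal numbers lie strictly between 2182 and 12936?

The n-th octagonal number is n(3n−2).
Smallest index with value > 2182: n = 28 (giving 2296).
Largest index with value < 12936: n = 65 (giving 12545).
Indices 28 through 65: 38 terms.

38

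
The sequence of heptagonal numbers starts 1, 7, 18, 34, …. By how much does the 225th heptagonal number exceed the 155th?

225·(5·225 − 3)/2 = 126225 and 155·(5·155 − 3)/2 = 59830.
Difference: 126225 − 59830 = 66395.

66395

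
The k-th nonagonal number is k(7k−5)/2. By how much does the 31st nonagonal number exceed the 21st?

31·(7·31 − 5)/2 = 3286 and 21·(7·21 − 5)/2 = 1491.
Difference: 3286 − 1491 = 1795.

1795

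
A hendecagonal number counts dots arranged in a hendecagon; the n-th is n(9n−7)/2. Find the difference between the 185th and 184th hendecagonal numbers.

1657

Consecutive hendecagonal numbers differ by 9n − 8: here 9·185 − 8 = 1657.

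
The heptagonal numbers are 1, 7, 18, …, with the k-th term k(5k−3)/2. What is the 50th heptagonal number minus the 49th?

246

Consecutive heptagonal numbers differ by 5n − 4: here 5·50 − 4 = 246.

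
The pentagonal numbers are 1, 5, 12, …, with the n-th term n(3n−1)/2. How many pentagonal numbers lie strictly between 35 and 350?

The n-th pentagonal number is n(3n−1)/2.
Smallest index with value > 35: n = 6 (giving 51).
Largest index with value < 350: n = 15 (giving 330).
Indices 6 through 15: 10 terms.

10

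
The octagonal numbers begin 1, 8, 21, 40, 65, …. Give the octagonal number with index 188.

105656

The 188th octagonal number is n(3n−2) with n = 188.
188·(3·188 − 2) = 188·562 = 105656.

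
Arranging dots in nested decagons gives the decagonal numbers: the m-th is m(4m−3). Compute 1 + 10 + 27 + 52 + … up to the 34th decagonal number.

52955

Σ i(4i−3) = 4Σi² − 3Σi over i = 1..34.
Σi = 595 and Σi² = 13685.
4·13685 − 3·595 = 52955.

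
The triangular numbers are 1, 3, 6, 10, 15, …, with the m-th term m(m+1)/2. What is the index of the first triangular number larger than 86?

13

Solve n(n+1)/2 > 86 for integer n.
The largest n with value ≤ 86 is 12 (since 78 ≤ 86 < 91), so the first above is n = 13, value 91.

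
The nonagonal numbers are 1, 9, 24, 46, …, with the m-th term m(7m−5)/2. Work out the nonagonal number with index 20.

1350

The 20th nonagonal number is n(7n−5)/2 with n = 20.
20·(7·20 − 5)/2 = 20·135/2 = 1350.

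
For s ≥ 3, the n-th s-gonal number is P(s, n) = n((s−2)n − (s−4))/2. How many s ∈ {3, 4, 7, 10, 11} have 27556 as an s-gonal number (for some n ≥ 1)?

1

s = 3: P(3, 234) = 27495 and P(3, 235) = 27730; 27556 is not s-gonal.
s = 4: P(4, 166) = 27556. ✓
s = 7: P(7, 105) = 27405 and P(7, 106) = 27931; 27556 is not s-gonal.
s = 10: P(10, 83) = 27307 and P(10, 84) = 27972; 27556 is not s-gonal.
s = 11: P(11, 78) = 27105 and P(11, 79) = 27808; 27556 is not s-gonal.
Hits: s ∈ {4} → 1.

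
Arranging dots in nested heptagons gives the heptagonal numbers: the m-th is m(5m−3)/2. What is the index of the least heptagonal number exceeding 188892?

276

Solve n(5n−3)/2 > 188892 for integer n.
The largest n with value ≤ 188892 is 275 (since 188650 ≤ 188892 < 190026), so the first above is n = 276, value 190026.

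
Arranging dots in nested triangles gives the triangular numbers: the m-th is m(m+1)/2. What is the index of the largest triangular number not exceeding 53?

Solve n(n+1)/2 ≤ 53 for integer n.
n = 9 gives 45 ≤ 53, while n = 10 gives 55 > 53; so the answer is index 9.

9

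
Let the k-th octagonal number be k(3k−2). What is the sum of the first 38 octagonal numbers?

55575

Σ i(3i−2) = 3Σi² − 2Σi over i = 1..38.
Σi = 741 and Σi² = 19019.
3·19019 − 2·741 = 55575.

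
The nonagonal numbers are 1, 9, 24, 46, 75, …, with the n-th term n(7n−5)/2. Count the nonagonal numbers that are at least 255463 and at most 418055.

The n-th nonagonal number is n(7n−5)/2.
Smallest index with value ≥ 255463: n = 271 (giving 256366).
Largest index with value ≤ 418055: n = 345 (giving 415725).
Indices 271 through 345: 75 terms.

75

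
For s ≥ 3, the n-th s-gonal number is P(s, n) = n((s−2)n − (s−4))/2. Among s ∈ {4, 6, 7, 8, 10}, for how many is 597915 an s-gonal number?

1

s = 4: P(4, 773) = 597529 and P(4, 774) = 599076; 597915 is not s-gonal.
s = 6: P(6, 547) = 597871 and P(6, 548) = 600060; 597915 is not s-gonal.
s = 7: P(7, 489) = 597069 and P(7, 490) = 599515; 597915 is not s-gonal.
s = 8: P(8, 446) = 595856 and P(8, 447) = 598533; 597915 is not s-gonal.
s = 10: P(10, 387) = 597915. ✓
Hits: s ∈ {10} → 1.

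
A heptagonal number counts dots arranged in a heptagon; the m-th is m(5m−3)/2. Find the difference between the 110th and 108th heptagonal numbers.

1087

110·(5·110 − 3)/2 = 30085 and 108·(5·108 − 3)/2 = 28998.
Difference: 30085 − 28998 = 1087.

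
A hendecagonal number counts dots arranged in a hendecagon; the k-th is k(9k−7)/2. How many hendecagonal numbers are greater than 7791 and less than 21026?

26

The n-th hendecagonal number is n(9n−7)/2.
Smallest index with value > 7791: n = 43 (giving 8170).
Largest index with value < 21026: n = 68 (giving 20570).
Indices 43 through 68: 26 terms.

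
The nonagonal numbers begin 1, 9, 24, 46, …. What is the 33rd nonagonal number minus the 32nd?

225

Consecutive nonagonal numbers differ by 7n − 6: here 7·33 − 6 = 225.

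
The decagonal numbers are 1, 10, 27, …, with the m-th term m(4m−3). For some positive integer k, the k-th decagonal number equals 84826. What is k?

Set n(4n−3) = 84826, giving 4n² − 3n − 84826 = 0.
The discriminant is 9 + 16·84826 = 1357225, and √1357225 = 1165.
So n = (3 + 1165) / 8 = 1168/8 = 146.

146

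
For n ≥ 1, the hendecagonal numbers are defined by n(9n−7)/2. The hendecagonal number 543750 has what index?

Set n(9n−7)/2 = 543750, giving 9n² − 7n − 1087500 = 0.
So n = (7 + 6257) / 18 = 6264/18 = 348.

348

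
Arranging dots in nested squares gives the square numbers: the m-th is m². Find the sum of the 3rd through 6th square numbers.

Σ_{i=3}^{6} i² = 91 − 5 = 86.

86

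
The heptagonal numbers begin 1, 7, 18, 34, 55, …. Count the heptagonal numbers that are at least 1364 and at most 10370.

41

The n-th heptagonal number is n(5n−3)/2.
Smallest index with value ≥ 1364: n = 24 (giving 1404).
Largest index with value ≤ 10370: n = 64 (giving 10144).
Indices 24 through 64: 41 terms.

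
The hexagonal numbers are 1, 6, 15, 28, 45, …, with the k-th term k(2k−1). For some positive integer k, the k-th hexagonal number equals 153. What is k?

Set n(2n−1) = 153, giving 2n² − n − 153 = 0.
So n = (1 + 35) / 4 = 36/4 = 9.
Check: 9·(2·9 − 1) = 153. ✓

9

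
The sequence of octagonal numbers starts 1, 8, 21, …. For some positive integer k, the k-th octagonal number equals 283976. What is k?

Set n(3n−2) = 283976, giving 3n² − 2n − 283976 = 0.
The discriminant is 4 + 12·283976 = 3407716, and √3407716 = 1846.
So n = (2 + 1846) / 6 = 1848/6 = 308.

308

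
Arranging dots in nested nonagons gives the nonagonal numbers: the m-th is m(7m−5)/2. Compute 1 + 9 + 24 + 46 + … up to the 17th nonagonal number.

Σ i(7i−5)/2 = (7Σi² − 5Σi) / 2 over i = 1..17.
Σi = 153 and Σi² = 1785.
(7·1785 − 5·153) / 2 = 11730/2 = 5865.

5865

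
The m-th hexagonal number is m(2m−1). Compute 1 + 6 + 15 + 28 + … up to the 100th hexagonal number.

Σ i(2i−1) = 2Σi² − Σi over i = 1..100.
Σi = 5050 and Σi² = 338350.
2·338350 − 1·5050 = 671650.

671650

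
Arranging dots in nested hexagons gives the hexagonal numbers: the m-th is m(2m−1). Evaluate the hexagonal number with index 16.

496

The 16th hexagonal number is n(2n−1) with n = 16.
16·(2·16 − 1) = 16·31 = 496.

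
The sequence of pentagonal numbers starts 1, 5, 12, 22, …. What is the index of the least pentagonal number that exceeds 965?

Solve n(3n−1)/2 > 965 for integer n.
The largest n with value ≤ 965 is 25 (since 925 ≤ 965 < 1001), so the first above is n = 26, value 1001.

26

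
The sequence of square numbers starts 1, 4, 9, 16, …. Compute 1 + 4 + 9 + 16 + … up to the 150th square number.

1136275

Σ_{i=1}^{150} i² = 150·151·301/6 = 1136275.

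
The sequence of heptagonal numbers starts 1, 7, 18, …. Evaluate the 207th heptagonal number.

The 207th heptagonal number is n(5n−3)/2 with n = 207.
207·(5·207 − 3)/2 = 207·1032/2 = 207·516 = 106812.

106812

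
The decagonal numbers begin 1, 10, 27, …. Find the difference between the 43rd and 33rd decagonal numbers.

43·(4·43 − 3) = 7267 and 33·(4·33 − 3) = 4257.
Difference: 7267 − 4257 = 3010.

3010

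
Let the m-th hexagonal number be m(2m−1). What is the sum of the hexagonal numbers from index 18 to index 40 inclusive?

Σ i(2i−1) = 2Σi² − Σi over i = 18..40.
Σi = 820 − 153 = 667 and Σi² = 22140 − 1785 = 20355.
2·20355 − 1·667 = 40043.

40043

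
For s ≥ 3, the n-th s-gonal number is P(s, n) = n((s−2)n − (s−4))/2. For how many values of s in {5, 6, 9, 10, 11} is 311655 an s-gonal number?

1

s = 5: P(5, 455) = 310310 and P(5, 456) = 311676; 311655 is not s-gonal.
s = 6: P(6, 395) = 311655. ✓
s = 9: P(9, 298) = 310069 and P(9, 299) = 312156; 311655 is not s-gonal.
s = 10: P(10, 279) = 310527 and P(10, 280) = 312760; 311655 is not s-gonal.
s = 11: P(11, 263) = 310340 and P(11, 264) = 312708; 311655 is not s-gonal.
Hits: s ∈ {6} → 1.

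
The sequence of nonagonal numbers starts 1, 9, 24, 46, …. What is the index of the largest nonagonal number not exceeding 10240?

Solve n(7n−5)/2 ≤ 10240 for integer n.
n = 54 gives 10071 ≤ 10240, while n = 55 gives 10450 > 10240; so the answer is index 54.

54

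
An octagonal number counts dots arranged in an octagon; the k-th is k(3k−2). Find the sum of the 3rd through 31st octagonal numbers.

Σ i(3i−2) = 3Σi² − 2Σi over i = 3..31.
Σi = 496 − 3 = 493 and Σi² = 10416 − 5 = 10411.
3·10411 − 2·493 = 30247.

30247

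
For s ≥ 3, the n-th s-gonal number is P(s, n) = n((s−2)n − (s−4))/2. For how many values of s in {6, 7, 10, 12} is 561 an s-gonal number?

2

s = 6: P(6, 17) = 561. ✓
s = 7: P(7, 15) = 540 and P(7, 16) = 616; 561 is not s-gonal.
s = 10: P(10, 12) = 540 and P(10, 13) = 637; 561 is not s-gonal.
s = 12: P(12, 11) = 561. ✓
Hits: s ∈ {6, 12} → 2.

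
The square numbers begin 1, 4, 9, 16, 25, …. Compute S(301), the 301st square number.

90601

301² = 90601.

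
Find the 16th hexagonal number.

496

The 16th hexagonal number is n(2n−1) with n = 16.
16·(2·16 − 1) = 16·31 = 496.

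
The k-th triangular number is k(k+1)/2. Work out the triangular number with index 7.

28

The 7th triangular number is n(n+1)/2 with n = 7.
7·8/2 = 56/2 = 28.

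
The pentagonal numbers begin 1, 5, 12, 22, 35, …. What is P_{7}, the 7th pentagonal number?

7·(3·7 − 1)/2 = 7·20/2 = 7·10 = 70.

70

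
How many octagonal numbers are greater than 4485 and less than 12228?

The n-th octagonal number is n(3n−2).
Smallest index with value > 4485: n = 40 (giving 4720).
Largest index with value < 12228: n = 64 (giving 12160).
Indices 40 through 64: 25 terms.

25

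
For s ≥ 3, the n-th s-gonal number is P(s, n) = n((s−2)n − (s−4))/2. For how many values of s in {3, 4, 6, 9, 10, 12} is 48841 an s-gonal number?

s = 3: P(3, 312) = 48828 and P(3, 313) = 49141; 48841 is not s-gonal.
s = 4: P(4, 221) = 48841. ✓
s = 6: P(6, 156) = 48516 and P(6, 157) = 49141; 48841 is not s-gonal.
s = 9: P(9, 118) = 48439 and P(9, 119) = 49266; 48841 is not s-gonal.
s = 10: P(10, 110) = 48070 and P(10, 111) = 48951; 48841 is not s-gonal.
s = 12: P(12, 99) = 48609 and P(12, 100) = 49600; 48841 is not s-gonal.
Hits: s ∈ {4} → 1.

1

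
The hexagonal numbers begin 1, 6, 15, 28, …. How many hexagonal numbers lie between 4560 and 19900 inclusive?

The n-th hexagonal number is n(2n−1).
Smallest index with value ≥ 4560: n = 48 (giving 4560).
Largest index with value ≤ 19900: n = 100 (giving 19900).
Indices 48 through 100: 53 terms.

53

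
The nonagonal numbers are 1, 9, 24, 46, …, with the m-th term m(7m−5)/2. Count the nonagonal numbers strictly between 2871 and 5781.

11

The n-th nonagonal number is n(7n−5)/2.
Smallest index with value > 2871: n = 30 (giving 3075).
Largest index with value < 5781: n = 40 (giving 5500).
Indices 30 through 40: 11 terms.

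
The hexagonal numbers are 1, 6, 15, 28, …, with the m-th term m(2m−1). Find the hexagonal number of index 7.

7·(2·7 − 1) = 7·13 = 91.

91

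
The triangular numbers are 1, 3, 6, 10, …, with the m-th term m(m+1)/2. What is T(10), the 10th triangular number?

55

10·11/2 = 110/2 = 55.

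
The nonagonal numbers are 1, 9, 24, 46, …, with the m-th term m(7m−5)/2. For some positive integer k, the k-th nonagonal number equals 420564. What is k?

Set n(7n−5)/2 = 420564, giving 7n² − 5n − 841128 = 0.
The discriminant is 25 + 56·420564 = 23551609, and √23551609 = 4853.
So n = (5 + 4853) / 14 = 4858/14 = 347.

347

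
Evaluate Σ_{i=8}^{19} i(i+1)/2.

1246

Σ i(i+1)/2 = (Σi² + Σi) / 2 over i = 8..19.
Σi = 190 − 28 = 162 and Σi² = 2470 − 140 = 2330.
(1·2330 + 1·162) / 2 = 2492/2 = 1246.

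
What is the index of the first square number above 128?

12

Solve n² > 128 for integer n.
The largest n with value ≤ 128 is 11 (since 121 ≤ 128 < 144), so the first above is n = 12, value 144.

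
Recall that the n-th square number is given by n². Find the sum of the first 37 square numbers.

Σ_{i=1}^{37} i² = 37·38·75/6 = 17575.

17575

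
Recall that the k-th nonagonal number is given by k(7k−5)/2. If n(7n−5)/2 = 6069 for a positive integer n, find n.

42

Set n(7n−5)/2 = 6069, giving 7n² − 5n − 12138 = 0.
So n = (5 + 583) / 14 = 588/14 = 42.
Check: 42·(7·42 − 5)/2 = 6069. ✓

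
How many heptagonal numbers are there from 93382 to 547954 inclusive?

275

The n-th heptagonal number is n(5n−3)/2.
Smallest index with value ≥ 93382: n = 194 (giving 93799).
Largest index with value ≤ 547954: n = 468 (giving 546858).
Indices 194 through 468: 275 terms.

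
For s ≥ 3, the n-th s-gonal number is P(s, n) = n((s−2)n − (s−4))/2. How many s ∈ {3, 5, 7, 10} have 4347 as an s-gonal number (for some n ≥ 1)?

2

s = 3: P(3, 92) = 4278 and P(3, 93) = 4371; 4347 is not s-gonal.
s = 5: P(5, 54) = 4347. ✓
s = 7: P(7, 42) = 4347. ✓
s = 10: P(10, 33) = 4257 and P(10, 34) = 4522; 4347 is not s-gonal.
Hits: s ∈ {5, 7} → 2.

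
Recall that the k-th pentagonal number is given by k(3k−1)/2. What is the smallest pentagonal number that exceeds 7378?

Solve n(3n−1)/2 > 7378 for integer n.
The largest n with value ≤ 7378 is 70 (since 7315 ≤ 7378 < 7526), so the first above is n = 71, value 7526.

7526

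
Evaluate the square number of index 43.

43² = 1849.

1849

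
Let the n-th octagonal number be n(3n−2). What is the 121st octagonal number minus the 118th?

2145

121·(3·121 − 2) = 43681 and 118·(3·118 − 2) = 41536.
Difference: 43681 − 41536 = 2145.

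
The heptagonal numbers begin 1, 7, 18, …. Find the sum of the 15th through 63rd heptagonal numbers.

207956

Σ i(5i−3)/2 = (5Σi² − 3Σi) / 2 over i = 15..63.
Σi = 2016 − 105 = 1911 and Σi² = 85344 − 1015 = 84329.
(5·84329 − 3·1911) / 2 = 415912/2 = 207956.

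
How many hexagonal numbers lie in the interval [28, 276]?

The n-th hexagonal number is n(2n−1).
Smallest index with value ≥ 28: n = 4 (giving 28).
Largest index with value ≤ 276: n = 12 (giving 276).
Indices 4 through 12: 9 terms.

9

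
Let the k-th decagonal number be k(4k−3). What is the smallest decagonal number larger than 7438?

7612

Solve n(4n−3) > 7438 for integer n.
The largest n with value ≤ 7438 is 43 (since 7267 ≤ 7438 < 7612), so the first above is n = 44, value 7612.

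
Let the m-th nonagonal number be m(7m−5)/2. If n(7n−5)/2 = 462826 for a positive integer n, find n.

364

Set n(7n−5)/2 = 462826, giving 7n² − 5n − 925652 = 0.
So n = (5 + 5091) / 14 = 5096/14 = 364.
Check: 364·(7·364 − 5)/2 = 462826. ✓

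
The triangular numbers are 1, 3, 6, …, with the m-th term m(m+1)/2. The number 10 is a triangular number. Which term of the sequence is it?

Set n(n+1)/2 = 10, giving n² + n − 20 = 0.
The discriminant is 1 + 8·10 = 81, and √81 = 9.
So n = (-1 + 9) / 2 = 8/2 = 4.

4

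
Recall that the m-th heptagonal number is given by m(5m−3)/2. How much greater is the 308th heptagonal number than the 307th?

1536

Consecutive heptagonal numbers differ by 5n − 4: here 5·308 − 4 = 1536.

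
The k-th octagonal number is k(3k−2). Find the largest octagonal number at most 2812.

Solve n(3n−2) ≤ 2812 for integer n.
n = 30 gives 2640 ≤ 2812, while n = 31 gives 2821 > 2812; so the answer is 2640.

2640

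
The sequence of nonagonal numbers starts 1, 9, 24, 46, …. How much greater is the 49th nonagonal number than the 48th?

Consecutive nonagonal numbers differ by 7n − 6: here 7·49 − 6 = 337.

337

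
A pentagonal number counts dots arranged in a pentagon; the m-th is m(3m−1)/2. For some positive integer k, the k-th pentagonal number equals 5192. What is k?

59

Set n(3n−1)/2 = 5192, giving 3n² − n − 10384 = 0.
So n = (1 + 353) / 6 = 354/6 = 59.
Check: 59·(3·59 − 1)/2 = 5192. ✓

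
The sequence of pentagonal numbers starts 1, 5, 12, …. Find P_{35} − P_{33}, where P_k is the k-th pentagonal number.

203

35·(3·35 − 1)/2 = 1820 and 33·(3·33 − 1)/2 = 1617.
Difference: 1820 − 1617 = 203.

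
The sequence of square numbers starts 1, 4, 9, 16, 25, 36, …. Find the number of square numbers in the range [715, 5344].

The n-th square number is n².
Smallest index with value ≥ 715: n = 27 (giving 729).
Largest index with value ≤ 5344: n = 73 (giving 5329).
Indices 27 through 73: 47 terms.

47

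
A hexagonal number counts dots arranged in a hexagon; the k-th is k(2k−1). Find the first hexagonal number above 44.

Solve n(2n−1) > 44 for integer n.
The largest n with value ≤ 44 is 4 (since 28 ≤ 44 < 45), so the first above is n = 5, value 45.

45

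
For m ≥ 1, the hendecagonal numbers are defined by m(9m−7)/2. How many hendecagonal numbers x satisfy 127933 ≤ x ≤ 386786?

125

The n-th hendecagonal number is n(9n−7)/2.
Smallest index with value ≥ 127933: n = 169 (giving 127933).
Largest index with value ≤ 386786: n = 293 (giving 385295).
Indices 169 through 293: 125 terms.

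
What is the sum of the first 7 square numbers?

Σ_{i=1}^{7} i² = 7·8·15/6 = 140.

140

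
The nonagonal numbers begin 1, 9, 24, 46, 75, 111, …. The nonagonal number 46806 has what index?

Set n(7n−5)/2 = 46806, giving 7n² − 5n − 93612 = 0.
The discriminant is 25 + 56·46806 = 2621161, and √2621161 = 1619.
So n = (5 + 1619) / 14 = 1624/14 = 116.

116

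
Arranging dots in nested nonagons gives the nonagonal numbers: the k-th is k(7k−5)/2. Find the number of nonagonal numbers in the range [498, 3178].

The n-th nonagonal number is n(7n−5)/2.
Smallest index with value ≥ 498: n = 13 (giving 559).
Largest index with value ≤ 3178: n = 30 (giving 3075).
Indices 13 through 30: 18 terms.

18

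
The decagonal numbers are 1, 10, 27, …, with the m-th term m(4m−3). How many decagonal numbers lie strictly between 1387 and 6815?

22

The n-th decagonal number is n(4n−3).
Smallest index with value > 1387: n = 20 (giving 1540).
Largest index with value < 6815: n = 41 (giving 6601).
Indices 20 through 41: 22 terms.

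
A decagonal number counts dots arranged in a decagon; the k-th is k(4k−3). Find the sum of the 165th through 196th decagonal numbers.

4163856

Σ i(4i−3) = 4Σi² − 3Σi over i = 165..196.
Σi = 19306 − 13530 = 5776 and Σi² = 2529086 − 1483790 = 1045296.
4·1045296 − 3·5776 = 4163856.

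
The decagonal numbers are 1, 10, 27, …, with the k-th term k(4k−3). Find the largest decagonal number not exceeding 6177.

Solve n(4n−3) ≤ 6177 for integer n.
n = 39 gives 5967 ≤ 6177, while n = 40 gives 6280 > 6177; so the answer is 5967.

5967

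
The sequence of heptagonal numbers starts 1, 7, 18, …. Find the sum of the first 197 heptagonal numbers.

Σ i(5i−3)/2 = (5Σi² − 3Σi) / 2 over i = 1..197.
Σi = 19503 and Σi² = 2567895.
(5·2567895 − 3·19503) / 2 = 12780966/2 = 6390483.

6390483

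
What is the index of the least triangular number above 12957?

Solve n(n+1)/2 > 12957 for integer n.
The largest n with value ≤ 12957 is 160 (since 12880 ≤ 12957 < 13041), so the first above is n = 161, value 13041.

161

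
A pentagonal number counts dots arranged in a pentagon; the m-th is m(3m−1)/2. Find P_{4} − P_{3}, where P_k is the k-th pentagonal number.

10

Consecutive pentagonal numbers differ by 3n − 2: here 3·4 − 2 = 10.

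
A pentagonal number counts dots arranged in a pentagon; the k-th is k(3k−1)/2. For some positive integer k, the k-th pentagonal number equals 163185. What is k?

Set n(3n−1)/2 = 163185, giving 3n² − n − 326370 = 0.
So n = (1 + 1979) / 6 = 1980/6 = 330.
Check: 330·(3·330 − 1)/2 = 163185. ✓

330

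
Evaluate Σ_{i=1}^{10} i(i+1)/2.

220

Σ i(i+1)/2 = (Σi² + Σi) / 2 over i = 1..10.
Σi = 55 and Σi² = 385.
(1·385 + 1·55) / 2 = 440/2 = 220.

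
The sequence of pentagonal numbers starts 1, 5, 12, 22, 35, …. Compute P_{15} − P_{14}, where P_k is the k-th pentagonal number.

43

Consecutive pentagonal numbers differ by 3n − 2: here 3·15 − 2 = 43.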